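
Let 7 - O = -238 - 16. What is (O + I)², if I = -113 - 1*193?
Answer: 2025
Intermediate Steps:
O = 261 (O = 7 - (-238 - 16) = 7 - 1*(-254) = 7 + 254 = 261)
I = -306 (I = -113 - 193 = -306)
(O + I)² = (261 - 306)² = (-45)² = 2025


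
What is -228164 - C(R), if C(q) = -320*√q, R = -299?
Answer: -228164 + 320*I*√299 ≈ -2.2816e+5 + 5533.3*I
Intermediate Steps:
-228164 - C(R) = -228164 - (-320)*√(-299) = -228164 - (-320)*I*√299 = -228164 + 320*I*√299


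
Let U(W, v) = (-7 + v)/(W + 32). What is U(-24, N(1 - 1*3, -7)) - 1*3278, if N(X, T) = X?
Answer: -26233/8 ≈ -3279.1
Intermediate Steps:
U(W, v) = (-7 + v)/(32 + W)
U(-24, N(1 - 1*3, -7)) - 1*3278 = (-7 + (1 - 1*3))/(32 - 24) - 1*3278 = (-7 + (1 - 3))/8 - 3278 = (-7 - 2)/8 - 3278 = (⅛)*(-9) - 3278 = -9/8 - 3278 = -26233/8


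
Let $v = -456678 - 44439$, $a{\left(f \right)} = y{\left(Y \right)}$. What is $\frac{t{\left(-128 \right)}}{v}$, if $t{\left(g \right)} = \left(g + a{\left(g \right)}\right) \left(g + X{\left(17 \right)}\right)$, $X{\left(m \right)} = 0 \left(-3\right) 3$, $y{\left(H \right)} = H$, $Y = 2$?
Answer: $- \frac{5376}{167039} \approx -0.032184$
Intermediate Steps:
$a{\left(f \right)} = 2$
$X{\left(m \right)} = 0$ ($X{\left(m \right)} = 0 \cdot 3 = 0$)
$t{\left(g \right)} = g \left(2 + g\right)$ ($t{\left(g \right)} = \left(g + 2\right) \left(g + 0\right) = \left(2 + g\right) g = g \left(2 + g\right)$)
$v = -501117$
$\frac{t{\left(-128 \right)}}{v} = \frac{\left(-128\right) \left(2 - 128\right)}{-501117} = \left(-128\right) \left(-126\right) \left(- \frac{1}{501117}\right) = 16128 \left(- \frac{1}{501117}\right) = - \frac{5376}{167039}$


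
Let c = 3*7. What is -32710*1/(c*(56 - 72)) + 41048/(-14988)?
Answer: 19852723/209832 ≈ 94.612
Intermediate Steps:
c = 21
-32710*1/(c*(56 - 72)) + 41048/(-14988) = -32710*1/(21*(56 - 72)) + 41048/(-14988) = -32710/(21*(-16)) + 41048*(-1/14988) = -32710/(-336) - 10262/3747 = -32710*(-1/336) - 10262/3747 = 16355/168 - 10262/3747 = 19852723/209832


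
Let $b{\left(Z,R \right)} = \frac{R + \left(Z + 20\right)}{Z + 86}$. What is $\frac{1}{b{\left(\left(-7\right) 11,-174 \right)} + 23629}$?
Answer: $\frac{3}{70810} \approx 4.2367 \cdot 10^{-5}$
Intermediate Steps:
$b{\left(Z,R \right)} = \frac{20 + R + Z}{86 + Z}$ ($b{\left(Z,R \right)} = \frac{R + \left(20 + Z\right)}{86 + Z} = \frac{20 + R + Z}{86 + Z}$)
$\frac{1}{b{\left(\left(-7\right) 11,-174 \right)} + 23629} = \frac{1}{\frac{20 - 174 - 77}{86 - 77} + 23629} = \frac{1}{\frac{1}{9} \left(-231\right) + 23629} = \frac{1}{- \frac{77}{3} + 23629} = \frac{1}{\frac{70810}{3}} = \frac{3}{70810}$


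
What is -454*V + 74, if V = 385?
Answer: -174716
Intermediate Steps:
-454*V + 74 = -454*385 + 74 = -174790 + 74 = -174716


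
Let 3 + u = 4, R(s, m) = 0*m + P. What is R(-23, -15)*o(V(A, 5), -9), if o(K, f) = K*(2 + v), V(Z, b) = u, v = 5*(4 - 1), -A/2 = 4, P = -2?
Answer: -34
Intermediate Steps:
A = -8 (A = -2*4 = -8)
R(s, m) = -2 (R(s, m) = 0*m - 2 = 0 - 2 = -2)
v = 15 (v = 5*3 = 15)
u = 1 (u = -3 + 4 = 1)
V(Z, b) = 1
o(K, f) = 17*K (o(K, f) = K*(2 + 15) = K*17 = 17*K)
R(-23, -15)*o(V(A, 5), -9) = -34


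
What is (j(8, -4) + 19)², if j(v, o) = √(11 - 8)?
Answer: (19 + √3)² ≈ 429.82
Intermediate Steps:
j(v, o) = √3
(j(8, -4) + 19)² = (√3 + 19)² = (19 + √3)²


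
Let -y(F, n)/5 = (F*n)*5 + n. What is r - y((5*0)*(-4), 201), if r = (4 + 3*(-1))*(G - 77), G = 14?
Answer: 942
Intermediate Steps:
y(F, n) = -5*n - 25*F*n (y(F, n) = -5*((F*n)*5 + n) = -5*(5*F*n + n) = -5*(n + 5*F*n) = -5*n - 25*F*n)
r = -63 (r = (4 + 3*(-1))*(14 - 77) = (4 - 3)*(-63) = 1*(-63) = -63)
r - y((5*0)*(-4), 201) = -63 - (-5)*201*(1 + 5*((5*0)*(-4))) = -63 - (-5)*201*(1 + 5*(0*(-4))) = -63 - (-5)*201*(1 + 5*0) = -63 - (-5)*201*(1 + 0) = -63 - (-5)*201 = -63 - 1*(-1005) = -63 + 1005 = 942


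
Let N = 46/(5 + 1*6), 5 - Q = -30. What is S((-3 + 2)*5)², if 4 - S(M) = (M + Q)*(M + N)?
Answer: 98596/121 ≈ 814.84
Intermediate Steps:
Q = 35 (Q = 5 - 1*(-30) = 5 + 30 = 35)
N = 46/11 (N = 46/(5 + 6) = 46/11 ≈ 4.1818)
S(M) = 4 - (35 + M)*(46/11 + M) (S(M) = 4 - (M + 35)*(M + 46/11) = 4 - (35 + M)*(46/11 + M))
S((-3 + 2)*5)² = (-1566/11 - ((-3 + 2)*5)² - 431*(-3 + 2)*5/11)² = (-1566/11 - (-1*5)² - (-431)*5/11)² = (-1566/11 - 1*(-5)² - 431/11*(-5))² = (-1566/11 - 1*25 + 2155/11)² = (-1566/11 - 25 + 2155/11)² = (314/11)² = 98596/121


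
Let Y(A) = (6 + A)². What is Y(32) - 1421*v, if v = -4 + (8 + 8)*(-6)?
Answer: 143544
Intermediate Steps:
v = -100 (v = -4 + 16*(-6) = -4 - 96 = -100)
Y(32) - 1421*v = (6 + 32)² - 1421*(-100) = 38² + 142100 = 1444 + 142100 = 143544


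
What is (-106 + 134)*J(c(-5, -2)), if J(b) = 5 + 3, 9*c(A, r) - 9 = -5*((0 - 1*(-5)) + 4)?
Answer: 224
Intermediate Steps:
c(A, r) = -4 (c(A, r) = 1 + (-5*((0 - 1*(-5)) + 4))/9 = 1 + (-5*((0 + 5) + 4))/9 = 1 + (-5*(5 + 4))/9 = 1 + (-5*9)/9 = 1 + (⅑)*(-45) = 1 - 5 = -4)
J(b) = 8
(-106 + 134)*J(c(-5, -2)) = (-106 + 134)*8 = 28*8 = 224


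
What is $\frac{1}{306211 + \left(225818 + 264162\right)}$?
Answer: $\frac{1}{796191} \approx 1.256 \cdot 10^{-6}$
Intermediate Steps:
$\frac{1}{306211 + \left(225818 + 264162\right)} = \frac{1}{306211 + 489980} = \frac{1}{796191}$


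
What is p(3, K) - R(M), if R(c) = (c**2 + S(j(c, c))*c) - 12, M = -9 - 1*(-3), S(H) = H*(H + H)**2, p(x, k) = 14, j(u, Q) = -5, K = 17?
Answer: -3010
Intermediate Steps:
S(H) = 4*H**3 (S(H) = H*(2*H)**2 = H*(4*H**2) = 4*H**3)
M = -6 (M = -9 + 3 = -6)
R(c) = -12 + c**2 - 500*c (R(c) = (c**2 + (4*(-5)**3)*c) - 12 = (c**2 + (4*(-125))*c) - 12 = (c**2 - 500*c) - 12 = -12 + c**2 - 500*c)
p(3, K) - R(M) = 14 - (-12 + (-6)**2 - 500*(-6)) = 14 - (-12 + 36 + 3000) = 14 - 1*3024 = 14 - 3024 = -3010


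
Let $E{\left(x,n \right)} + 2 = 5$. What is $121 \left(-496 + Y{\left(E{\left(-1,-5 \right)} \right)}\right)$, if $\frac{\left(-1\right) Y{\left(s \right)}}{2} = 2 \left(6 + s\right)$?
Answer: $-64372$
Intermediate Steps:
$E{\left(x,n \right)} = 3$ ($E{\left(x,n \right)} = -2 + 5 = 3$)
$Y{\left(s \right)} = -24 - 4 s$ ($Y{\left(s \right)} = - 2 \cdot 2 \left(6 + s\right) = - 2 \left(12 + 2 s\right) = -24 - 4 s$)
$121 \left(-496 + Y{\left(E{\left(-1,-5 \right)} \right)}\right) = 121 \left(-496 - 36\right) = 121 \left(-532\right) = -64372$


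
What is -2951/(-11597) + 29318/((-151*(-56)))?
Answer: 182477251/49032116 ≈ 3.7216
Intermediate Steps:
-2951/(-11597) + 29318/((-151*(-56))) = -2951*(-1/11597) + 29318/8456 = 2951/11597 + 29318*(1/8456) = 2951/11597 + 14659/4228 = 182477251/49032116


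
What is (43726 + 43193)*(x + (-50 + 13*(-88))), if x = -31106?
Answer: -2807483700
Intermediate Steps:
(43726 + 43193)*(x + (-50 + 13*(-88))) = (43726 + 43193)*(-31106 + (-50 + 13*(-88))) = 86919*(-31106 + (-50 - 1144)) = 86919*(-31106 - 1194) = 86919*(-32300) = -2807483700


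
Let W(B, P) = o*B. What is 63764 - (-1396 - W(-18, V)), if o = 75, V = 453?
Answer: 63810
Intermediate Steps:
W(B, P) = 75*B
63764 - (-1396 - W(-18, V)) = 63764 - (-1396 - 75*(-18)) = 63764 - (-1396 - 1*(-1350)) = 63764 - (-1396 + 1350) = 63764 - 1*(-46) = 63764 + 46 = 63810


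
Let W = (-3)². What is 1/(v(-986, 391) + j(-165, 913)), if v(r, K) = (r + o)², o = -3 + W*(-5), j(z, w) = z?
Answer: 1/1068991 ≈ 9.3546e-7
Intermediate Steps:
W = 9
o = -48 (o = -3 + 9*(-5) = -3 - 45 = -48)
v(r, K) = (-48 + r)² (v(r, K) = (r - 48)² = (-48 + r)²)
1/(v(-986, 391) + j(-165, 913)) = 1/((-48 - 986)² - 165) = 1/((-1034)² - 165) = 1/(1069156 - 165) = 1/1068991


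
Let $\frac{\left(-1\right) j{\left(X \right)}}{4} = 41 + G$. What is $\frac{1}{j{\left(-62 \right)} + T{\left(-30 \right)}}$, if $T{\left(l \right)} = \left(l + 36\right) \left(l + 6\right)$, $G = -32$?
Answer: $- \frac{1}{180} \approx -0.0055556$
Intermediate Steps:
$T{\left(l \right)} = \left(6 + l\right) \left(36 + l\right)$ ($T{\left(l \right)} = \left(36 + l\right) \left(6 + l\right) = \left(6 + l\right) \left(36 + l\right)$)
$j{\left(X \right)} = -36$ ($j{\left(X \right)} = - 4 \left(41 - 32\right) = \left(-4\right) 9 = -36$)
$\frac{1}{j{\left(-62 \right)} + T{\left(-30 \right)}} = \frac{1}{-36 + \left(216 + \left(-30\right)^{2} + 42 \left(-30\right)\right)} = \frac{1}{-36 + \left(216 + 900 - 1260\right)} = \frac{1}{-36 - 144} = \frac{1}{-180} = - \frac{1}{180}$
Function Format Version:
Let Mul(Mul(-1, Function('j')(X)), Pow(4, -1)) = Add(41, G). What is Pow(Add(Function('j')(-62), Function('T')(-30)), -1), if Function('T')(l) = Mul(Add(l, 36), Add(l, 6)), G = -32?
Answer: Rational(-1, 180) ≈ -0.0055556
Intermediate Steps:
Function('T')(l) = Mul(Add(6, l), Add(36, l)) (Function('T')(l) = Mul(Add(36, l), Add(6, l)) = Mul(Add(6, l), Add(36, l)))
Function('j')(X) = -36 (Function('j')(X) = Mul(-4, Add(41, -32)) = Mul(-4, 9) = -36)
Pow(Add(Function('j')(-62), Function('T')(-30)), -1) = Pow(Add(-36, Add(216, Pow(-30, 2), Mul(42, -30))), -1) = Pow(Add(-36, Add(216, 900, -1260)), -1) = Pow(Add(-36, -144), -1) = Pow(-180, -1) = Rational(-1, 180)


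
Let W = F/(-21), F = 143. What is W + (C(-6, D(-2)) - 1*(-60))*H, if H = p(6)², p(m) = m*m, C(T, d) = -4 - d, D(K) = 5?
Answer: 1387873/21 ≈ 66089.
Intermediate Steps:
p(m) = m²
W = -143/21 (W = 143/(-21) = 143*(-1/21) = -143/21 ≈ -6.8095)
H = 1296 (H = (6²)² = 36² = 1296)
W + (C(-6, D(-2)) - 1*(-60))*H = -143/21 + ((-4 - 1*5) - 1*(-60))*1296 = -143/21 + ((-4 - 5) + 60)*1296 = -143/21 + (-9 + 60)*1296 = -143/21 + 51*1296 = -143/21 + 66096 = 1387873/21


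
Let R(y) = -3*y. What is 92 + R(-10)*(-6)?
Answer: -88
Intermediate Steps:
92 + R(-10)*(-6) = 92 - 3*(-10)*(-6) = 92 + 30*(-6) = 92 - 180 = -88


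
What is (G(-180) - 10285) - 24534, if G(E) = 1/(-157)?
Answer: -5466584/157 ≈ -34819.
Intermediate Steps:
G(E) = -1/157
(G(-180) - 10285) - 24534 = (-1/157 - 10285) - 24534 = -1614746/157 - 24534 = -5466584/157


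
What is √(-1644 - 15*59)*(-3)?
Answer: -9*I*√281 ≈ -150.87*I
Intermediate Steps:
√(-1644 - 15*59)*(-3) = √(-1644 - 885)*(-3) = √(-2529)*(-3) = (3*I*√281)*(-3) = -9*I*√281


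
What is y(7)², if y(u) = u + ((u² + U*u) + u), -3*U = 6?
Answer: 2401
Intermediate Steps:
U = -2 (U = -⅓*6 = -2)
y(u) = u² (y(u) = u + ((u² - 2*u) + u) = u + (u² - u) = u²)
y(7)² = (7²)² = 49² = 2401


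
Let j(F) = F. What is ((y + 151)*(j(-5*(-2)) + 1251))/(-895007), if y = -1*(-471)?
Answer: -784342/895007 ≈ -0.87635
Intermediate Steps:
y = 471
((y + 151)*(j(-5*(-2)) + 1251))/(-895007) = ((471 + 151)*(-5*(-2) + 1251))/(-895007) = (622*(10 + 1251))*(-1/895007) = (622*1261)*(-1/895007) = 784342*(-1/895007) = -784342/895007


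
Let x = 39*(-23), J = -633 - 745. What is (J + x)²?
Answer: 5175625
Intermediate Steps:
J = -1378
x = -897
(J + x)² = (-1378 - 897)² = (-2275)² = 5175625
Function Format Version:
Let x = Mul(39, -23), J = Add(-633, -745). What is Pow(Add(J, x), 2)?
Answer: 5175625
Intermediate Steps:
J = -1378
x = -897
Pow(Add(J, x), 2) = Pow(Add(-1378, -897), 2) = Pow(-2275, 2) = 5175625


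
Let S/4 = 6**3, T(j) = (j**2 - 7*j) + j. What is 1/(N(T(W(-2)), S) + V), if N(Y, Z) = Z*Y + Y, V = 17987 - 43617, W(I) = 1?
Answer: -1/29955 ≈ -3.3383e-5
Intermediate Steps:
V = -25630
T(j) = j**2 - 6*j
S = 864 (S = 4*6**3 = 4*216 = 864)
N(Y, Z) = Y + Y*Z (N(Y, Z) = Y*Z + Y = Y + Y*Z)
1/(N(T(W(-2)), S) + V) = 1/((1*(-6 + 1))*(1 + 864) - 25630) = 1/((1*(-5))*865 - 25630) = 1/(-5*865 - 25630) = 1/(-4325 - 25630) = 1/(-29955) = -1/29955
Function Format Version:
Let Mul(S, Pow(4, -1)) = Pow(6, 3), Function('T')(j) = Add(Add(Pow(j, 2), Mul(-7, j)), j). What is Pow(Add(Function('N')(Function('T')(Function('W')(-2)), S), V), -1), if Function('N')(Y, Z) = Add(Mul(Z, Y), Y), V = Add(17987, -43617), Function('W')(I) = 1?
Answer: Rational(-1, 29955) ≈ -3.3383e-5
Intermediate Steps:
V = -25630
Function('T')(j) = Add(Pow(j, 2), Mul(-6, j))
S = 864 (S = Mul(4, Pow(6, 3)) = Mul(4, 216) = 864)
Function('N')(Y, Z) = Add(Y, Mul(Y, Z)) (Function('N')(Y, Z) = Add(Mul(Y, Z), Y) = Add(Y, Mul(Y, Z)))
Pow(Add(Function('N')(Function('T')(Function('W')(-2)), S), V), -1) = Pow(Add(Mul(Mul(1, Add(-6, 1)), Add(1, 864)), -25630), -1) = Pow(Add(Mul(Mul(1, -5), 865), -25630), -1) = Pow(Add(Mul(-5, 865), -25630), -1) = Pow(Add(-4325, -25630), -1) = Pow(-29955, -1) = Rational(-1, 29955)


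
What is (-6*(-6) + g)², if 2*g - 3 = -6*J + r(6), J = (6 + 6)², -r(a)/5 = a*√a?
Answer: 627921/4 + 11835*√6 ≈ 1.8597e+5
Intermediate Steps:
r(a) = -5*a^(3/2) (r(a) = -5*a*√a = -5*a^(3/2))
J = 144 (J = 12² = 144)
g = -861/2 - 15*√6 (g = 3/2 + (-6*144 - 30*√6)/2 = 3/2 + (-864 - 30*√6)/2 = 3/2 + (-432 - 15*√6) = -861/2 - 15*√6 ≈ -467.24)
(-6*(-6) + g)² = (-6*(-6) + (-861/2 - 15*√6))² = (36 + (-861/2 - 15*√6))² = (-789/2 - 15*√6)²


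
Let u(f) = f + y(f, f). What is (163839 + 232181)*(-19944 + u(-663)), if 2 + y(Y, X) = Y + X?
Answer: -8686698700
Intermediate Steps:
y(Y, X) = -2 + X + Y (y(Y, X) = -2 + (Y + X) = -2 + (X + Y) = -2 + X + Y)
u(f) = -2 + 3*f (u(f) = f + (-2 + f + f) = f + (-2 + 2*f) = -2 + 3*f)
(163839 + 232181)*(-19944 + u(-663)) = (163839 + 232181)*(-19944 + (-2 + 3*(-663))) = 396020*(-19944 + (-2 - 1989)) = 396020*(-19944 - 1991) = 396020*(-21935) = -8686698700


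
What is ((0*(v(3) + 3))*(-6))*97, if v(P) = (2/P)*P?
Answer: 0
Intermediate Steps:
v(P) = 2
((0*(v(3) + 3))*(-6))*97 = ((0*(2 + 3))*(-6))*97 = ((0*5)*(-6))*97 = (0*(-6))*97 = 0*97 = 0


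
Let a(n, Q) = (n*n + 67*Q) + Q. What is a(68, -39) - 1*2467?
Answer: -495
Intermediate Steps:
a(n, Q) = n**2 + 68*Q (a(n, Q) = (n**2 + 67*Q) + Q = n**2 + 68*Q)
a(68, -39) - 1*2467 = (68**2 + 68*(-39)) - 1*2467 = (4624 - 2652) - 2467 = 1972 - 2467 = -495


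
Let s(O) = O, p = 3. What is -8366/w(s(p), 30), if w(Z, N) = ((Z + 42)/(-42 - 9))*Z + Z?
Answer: -71111/3 ≈ -23704.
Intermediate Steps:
w(Z, N) = Z + Z*(-14/17 - Z/51) (w(Z, N) = ((42 + Z)/(-51))*Z + Z = ((42 + Z)*(-1/51))*Z + Z = (-14/17 - Z/51)*Z + Z = Z*(-14/17 - Z/51) + Z = Z + Z*(-14/17 - Z/51))
-8366/w(s(p), 30) = -8366*17/(9 - 1*3) = -8366*17/(9 - 3) = -8366/((1/51)*3*6) = -8366/6/17 = -8366*17/6 = -71111/3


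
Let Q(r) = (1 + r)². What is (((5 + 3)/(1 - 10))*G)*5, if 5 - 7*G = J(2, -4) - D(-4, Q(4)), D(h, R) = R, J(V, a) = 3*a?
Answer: -80/3 ≈ -26.667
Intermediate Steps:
G = 6 (G = 5/7 - (3*(-4) - (1 + 4)²)/7 = 5/7 - (-12 - 1*5²)/7 = 5/7 - (-12 - 1*25)/7 = 5/7 - (-12 - 25)/7 = 5/7 - ⅐*(-37) = 5/7 + 37/7 = 6)
(((5 + 3)/(1 - 10))*G)*5 = (((5 + 3)/(1 - 10))*6)*5 = ((8/(-9))*6)*5 = ((8*(-⅑))*6)*5 = -8/9*6*5 = -16/3*5 = -80/3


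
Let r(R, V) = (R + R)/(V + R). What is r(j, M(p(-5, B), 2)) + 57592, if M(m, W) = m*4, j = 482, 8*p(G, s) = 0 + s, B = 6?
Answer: 27933084/485 ≈ 57594.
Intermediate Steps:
p(G, s) = s/8 (p(G, s) = (0 + s)/8 = s/8)
M(m, W) = 4*m
r(R, V) = 2*R/(R + V) (r(R, V) = (2*R)/(R + V) = 2*R/(R + V))
r(j, M(p(-5, B), 2)) + 57592 = 2*482/(482 + 4*((⅛)*6)) + 57592 = 2*482/(482 + 4*(¾)) + 57592 = 2*482/(482 + 3) + 57592 = 2*482/485 + 57592 = 2*482*(1/485) + 57592 = 964/485 + 57592 = 27933084/485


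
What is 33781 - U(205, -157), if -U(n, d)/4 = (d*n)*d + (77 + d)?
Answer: 20245641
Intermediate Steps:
U(n, d) = -308 - 4*d - 4*n*d**2 (U(n, d) = -4*((d*n)*d + (77 + d)) = -4*(n*d**2 + (77 + d)) = -4*(77 + d + n*d**2) = -308 - 4*d - 4*n*d**2)
33781 - U(205, -157) = 33781 - (-308 - 4*(-157) - 4*205*(-157)**2) = 33781 - (-308 + 628 - 4*205*24649) = 33781 - (-308 + 628 - 20212180) = 33781 - 1*(-20211860) = 33781 + 20211860 = 20245641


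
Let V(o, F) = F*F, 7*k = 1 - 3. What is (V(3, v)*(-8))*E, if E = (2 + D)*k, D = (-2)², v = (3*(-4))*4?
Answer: 221184/7 ≈ 31598.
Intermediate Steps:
v = -48 (v = -12*4 = -48)
k = -2/7 (k = (1 - 3)/7 = (⅐)*(-2) = -2/7 ≈ -0.28571)
D = 4
E = -12/7 (E = (2 + 4)*(-2/7) = 6*(-2/7) = -12/7 ≈ -1.7143)
V(o, F) = F²
(V(3, v)*(-8))*E = ((-48)²*(-8))*(-12/7) = (2304*(-8))*(-12/7) = -18432*(-12/7) = 221184/7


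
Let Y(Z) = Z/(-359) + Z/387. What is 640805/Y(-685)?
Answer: 17805792213/3836 ≈ 4.6418e+6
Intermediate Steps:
Y(Z) = -28*Z/138933 (Y(Z) = Z*(-1/359) + Z*(1/387) = -Z/359 + Z/387 = -28*Z/138933)
640805/Y(-685) = 640805/((-28/138933*(-685))) = 640805/(19180/138933) = 640805*(138933/19180) = 17805792213/3836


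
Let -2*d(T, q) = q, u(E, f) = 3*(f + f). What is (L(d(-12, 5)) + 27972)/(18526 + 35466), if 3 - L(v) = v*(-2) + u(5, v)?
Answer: 27985/53992 ≈ 0.51832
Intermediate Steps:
u(E, f) = 6*f (u(E, f) = 3*(2*f) = 6*f)
d(T, q) = -q/2
L(v) = 3 - 4*v (L(v) = 3 - (v*(-2) + 6*v) = 3 - (-2*v + 6*v) = 3 - 4*v)
(L(d(-12, 5)) + 27972)/(18526 + 35466) = ((3 - (-2)*5) + 27972)/(18526 + 35466) = ((3 - 4*(-5/2)) + 27972)/53992 = ((3 + 10) + 27972)*(1/53992) = (13 + 27972)*(1/53992) = 27985*(1/53992) = 27985/53992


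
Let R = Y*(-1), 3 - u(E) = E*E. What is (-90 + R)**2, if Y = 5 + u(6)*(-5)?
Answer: 67600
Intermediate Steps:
u(E) = 3 - E**2 (u(E) = 3 - E*E = 3 - E**2)
Y = 170 (Y = 5 + (3 - 1*6**2)*(-5) = 5 + (3 - 1*36)*(-5) = 5 + (3 - 36)*(-5) = 5 - 33*(-5) = 5 + 165 = 170)
R = -170 (R = 170*(-1) = -170)
(-90 + R)**2 = (-90 - 170)**2 = (-260)**2 = 67600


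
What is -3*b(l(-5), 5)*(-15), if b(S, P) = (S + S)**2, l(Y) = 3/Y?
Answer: 324/5 ≈ 64.800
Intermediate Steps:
b(S, P) = 4*S**2 (b(S, P) = (2*S)**2 = 4*S**2)
-3*b(l(-5), 5)*(-15) = -12*(3/(-5))**2*(-15) = -12*(3*(-1/5))**2*(-15) = -12*(-3/5)**2*(-15) = -12*9/25*(-15) = -3*36/25*(-15) = -108/25*(-15) = 324/5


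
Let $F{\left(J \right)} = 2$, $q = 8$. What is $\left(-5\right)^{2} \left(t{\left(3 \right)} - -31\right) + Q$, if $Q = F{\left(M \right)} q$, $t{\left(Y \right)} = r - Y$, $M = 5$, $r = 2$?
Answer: $766$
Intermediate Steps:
$t{\left(Y \right)} = 2 - Y$
$Q = 16$ ($Q = 2 \cdot 8 = 16$)
$\left(-5\right)^{2} \left(t{\left(3 \right)} - -31\right) + Q = \left(-5\right)^{2} \left(\left(2 - 3\right) - -31\right) + 16 = 25 \left(\left(2 - 3\right) + 31\right) + 16 = 25 \left(-1 + 31\right) + 16 = 25 \cdot 30 + 16 = 750 + 16 = 766$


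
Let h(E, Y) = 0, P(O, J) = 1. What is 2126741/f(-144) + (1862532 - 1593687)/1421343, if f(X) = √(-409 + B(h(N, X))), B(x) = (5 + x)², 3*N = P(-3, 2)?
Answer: 89615/473781 - 2126741*I*√6/48 ≈ 0.18915 - 1.0853e+5*I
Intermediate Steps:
N = ⅓ (N = (⅓)*1 = ⅓ ≈ 0.33333)
f(X) = 8*I*√6 (f(X) = √(-409 + (5 + 0)²) = √(-409 + 5²) = √(-409 + 25) = √(-384) = 8*I*√6)
2126741/f(-144) + (1862532 - 1593687)/1421343 = 2126741/((8*I*√6)) + (1862532 - 1593687)/1421343 = 2126741*(-I*√6/48) + 268845*(1/1421343) = -2126741*I*√6/48 + 89615/473781 = 89615/473781 - 2126741*I*√6/48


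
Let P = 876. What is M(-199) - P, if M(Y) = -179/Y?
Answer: -174145/199 ≈ -875.10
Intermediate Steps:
M(-199) - P = -179/(-199) - 1*876 = -179*(-1/199) - 876 = 179/199 - 876 = -174145/199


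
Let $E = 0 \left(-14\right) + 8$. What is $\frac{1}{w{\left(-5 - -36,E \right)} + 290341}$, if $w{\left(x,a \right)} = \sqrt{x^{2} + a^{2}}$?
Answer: $\frac{290341}{84297895256} - \frac{5 \sqrt{41}}{84297895256} \approx 3.4438 \cdot 10^{-6}$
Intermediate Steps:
$E = 8$ ($E = 0 + 8 = 8$)
$w{\left(x,a \right)} = \sqrt{a^{2} + x^{2}}$
$\frac{1}{w{\left(-5 - -36,E \right)} + 290341} = \frac{1}{\sqrt{8^{2} + \left(-5 - -36\right)^{2}} + 290341} = \frac{1}{\sqrt{64 + \left(-5 + 36\right)^{2}} + 290341} = \frac{1}{\sqrt{64 + 31^{2}} + 290341} = \frac{1}{\sqrt{64 + 961} + 290341} = \frac{1}{\sqrt{1025} + 290341} = \frac{1}{5 \sqrt{41} + 290341} = \frac{1}{290341 + 5 \sqrt{41}}$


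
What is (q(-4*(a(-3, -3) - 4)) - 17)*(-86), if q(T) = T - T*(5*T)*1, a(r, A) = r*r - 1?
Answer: 112918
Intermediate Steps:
a(r, A) = -1 + r**2 (a(r, A) = r**2 - 1 = -1 + r**2)
q(T) = T - 5*T**2 (q(T) = T - T*5*T = T - 5*T**2)
(q(-4*(a(-3, -3) - 4)) - 17)*(-86) = ((-4*((-1 + (-3)**2) - 4))*(1 - (-20)*((-1 + (-3)**2) - 4)) - 17)*(-86) = ((-4*((-1 + 9) - 4))*(1 - (-20)*((-1 + 9) - 4)) - 17)*(-86) = ((-4*(8 - 4))*(1 - (-20)*(8 - 4)) - 17)*(-86) = ((-4*4)*(1 - (-20)*4) - 17)*(-86) = (-16*(1 - 5*(-16)) - 17)*(-86) = (-16*(1 + 80) - 17)*(-86) = (-16*81 - 17)*(-86) = (-1296 - 17)*(-86) = -1313*(-86) = 112918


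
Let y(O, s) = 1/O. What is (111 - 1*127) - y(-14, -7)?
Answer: -223/14 ≈ -15.929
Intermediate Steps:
(111 - 1*127) - y(-14, -7) = (111 - 1*127) - 1/(-14) = (111 - 127) - 1*(-1/14) = -16 + 1/14 = -223/14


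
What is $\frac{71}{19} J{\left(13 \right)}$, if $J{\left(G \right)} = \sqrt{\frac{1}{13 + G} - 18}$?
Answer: $\frac{71 i \sqrt{12142}}{494} \approx 15.837 i$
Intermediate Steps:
$J{\left(G \right)} = \sqrt{-18 + \frac{1}{13 + G}}$
$\frac{71}{19} J{\left(13 \right)} = \frac{71}{19} \sqrt{\frac{-233 - 234}{13 + 13}} = 71 \cdot \frac{1}{19} \sqrt{\frac{-233 - 234}{26}} = \frac{71 \sqrt{\frac{1}{26} \left(-467\right)}}{19} = \frac{71 \sqrt{- \frac{467}{26}}}{19} = \frac{71 \frac{i \sqrt{12142}}{26}}{19} = \frac{71 i \sqrt{12142}}{494}$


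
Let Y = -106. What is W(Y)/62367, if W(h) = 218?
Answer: 218/62367 ≈ 0.0034954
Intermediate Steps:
W(Y)/62367 = 218/62367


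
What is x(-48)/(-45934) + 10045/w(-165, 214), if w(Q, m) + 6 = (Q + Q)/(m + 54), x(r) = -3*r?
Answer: -1818490634/1309119 ≈ -1389.1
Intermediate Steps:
w(Q, m) = -6 + 2*Q/(54 + m) (w(Q, m) = -6 + (Q + Q)/(m + 54) = -6 + (2*Q)/(54 + m) = -6 + 2*Q/(54 + m))
x(-48)/(-45934) + 10045/w(-165, 214) = -3*(-48)/(-45934) + 10045/((2*(-162 - 165 - 3*214)/(54 + 214))) = 144*(-1/45934) + 10045/((2*(-162 - 165 - 642)/268)) = -72/22967 + 10045/((2*(1/268)*(-969))) = -72/22967 + 10045/(-969/134) = -72/22967 + 10045*(-134/969) = -72/22967 - 1346030/969 = -1818490634/1309119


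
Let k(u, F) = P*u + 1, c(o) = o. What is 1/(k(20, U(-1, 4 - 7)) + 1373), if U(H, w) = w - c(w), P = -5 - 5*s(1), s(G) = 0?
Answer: 1/1274 ≈ 0.00078493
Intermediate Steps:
P = -5 (P = -5 - 5*0 = -5 + 0 = -5)
U(H, w) = 0 (U(H, w) = w - w = 0)
k(u, F) = 1 - 5*u (k(u, F) = -5*u + 1 = 1 - 5*u)
1/(k(20, U(-1, 4 - 7)) + 1373) = 1/((1 - 5*20) + 1373) = 1/((1 - 100) + 1373) = 1/(-99 + 1373) = 1/1274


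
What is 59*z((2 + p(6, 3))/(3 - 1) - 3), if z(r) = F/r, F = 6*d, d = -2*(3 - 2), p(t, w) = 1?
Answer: 472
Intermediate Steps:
d = -2 (d = -2*1 = -2)
F = -12 (F = 6*(-2) = -12)
z(r) = -12/r
59*z((2 + p(6, 3))/(3 - 1) - 3) = 59*(-12/((2 + 1)/(3 - 1) - 3)) = 59*(-12/(3/2 - 3)) = 59*(-12/(-3/2)) = 59*(-12*(-2/3)) = 59*8 = 472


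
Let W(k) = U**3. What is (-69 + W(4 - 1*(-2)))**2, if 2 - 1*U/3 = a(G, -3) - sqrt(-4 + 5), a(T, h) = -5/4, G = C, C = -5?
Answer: 16444215225/4096 ≈ 4.0147e+6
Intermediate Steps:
G = -5
a(T, h) = -5/4 (a(T, h) = -5*1/4 = -5/4)
U = 51/4 (U = 6 - 3*(-5/4 - sqrt(-4 + 5)) = 6 - 3*(-5/4 - sqrt(1)) = 6 - 3*(-5/4 - 1*1) = 6 - 3*(-5/4 - 1) = 6 - 3*(-9/4) = 6 + 27/4 = 51/4 ≈ 12.750)
W(k) = 132651/64 (W(k) = (51/4)**3 = 132651/64)
(-69 + W(4 - 1*(-2)))**2 = (-69 + 132651/64)**2 = (128235/64)**2 = 16444215225/4096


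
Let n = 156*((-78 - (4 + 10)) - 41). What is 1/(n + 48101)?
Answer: 1/27353 ≈ 3.6559e-5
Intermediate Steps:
n = -20748 (n = 156*((-78 - 1*14) - 41) = 156*((-78 - 14) - 41) = 156*(-92 - 41) = 156*(-133) = -20748)
1/(n + 48101) = 1/(-20748 + 48101) = 1/27353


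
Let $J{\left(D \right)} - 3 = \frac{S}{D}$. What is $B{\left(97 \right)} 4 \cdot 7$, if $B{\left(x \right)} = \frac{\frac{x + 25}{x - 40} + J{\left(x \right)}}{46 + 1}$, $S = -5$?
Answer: $\frac{787808}{259863} \approx 3.0316$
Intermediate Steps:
$J{\left(D \right)} = 3 - \frac{5}{D}$
$B{\left(x \right)} = \frac{3}{47} - \frac{5}{47 x} + \frac{25 + x}{47 \left(-40 + x\right)}$ ($B{\left(x \right)} = \frac{\frac{x + 25}{x - 40} + \left(3 - \frac{5}{x}\right)}{46 + 1} = \frac{\frac{25 + x}{-40 + x} + \left(3 - \frac{5}{x}\right)}{47} = \left(\frac{25 + x}{-40 + x} + \left(3 - \frac{5}{x}\right)\right) \frac{1}{47} = \left(3 - \frac{5}{x} + \frac{25 + x}{-40 + x}\right) \frac{1}{47} = \frac{3}{47} - \frac{5}{47 x} + \frac{25 + x}{47 \left(-40 + x\right)}$)
$B{\left(97 \right)} 4 \cdot 7 = \frac{4 \left(50 + 97^{2} - 2425\right)}{47 \cdot 97 \left(-40 + 97\right)} 4 \cdot 7 = \frac{4}{47} \cdot \frac{1}{97} \cdot \frac{1}{57} \left(50 + 9409 - 2425\right) 28 = \frac{4}{47} \cdot \frac{1}{97} \cdot \frac{1}{57} \cdot 7034 \cdot 28 = \frac{28136}{259863} \cdot 28 = \frac{787808}{259863}$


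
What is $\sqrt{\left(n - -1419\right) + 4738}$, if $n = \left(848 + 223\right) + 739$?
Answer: $\sqrt{7967} \approx 89.258$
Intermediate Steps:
$n = 1810$ ($n = 1071 + 739 = 1810$)
$\sqrt{\left(n - -1419\right) + 4738} = \sqrt{\left(1810 - -1419\right) + 4738} = \sqrt{\left(1810 + 1419\right) + 4738} = \sqrt{3229 + 4738} = \sqrt{7967}$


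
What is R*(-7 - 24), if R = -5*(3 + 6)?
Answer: 1395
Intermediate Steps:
R = -45 (R = -5*9 = -45)
R*(-7 - 24) = -45*(-7 - 24) = -45*(-31) = 1395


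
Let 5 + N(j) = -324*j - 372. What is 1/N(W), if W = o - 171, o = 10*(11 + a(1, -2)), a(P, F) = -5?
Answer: 1/35587 ≈ 2.8100e-5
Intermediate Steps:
o = 60 (o = 10*(11 - 5) = 10*6 = 60)
W = -111 (W = 60 - 171 = -111)
N(j) = -377 - 324*j (N(j) = -5 + (-324*j - 372) = -5 + (-372 - 324*j) = -377 - 324*j)
1/N(W) = 1/(-377 - 324*(-111)) = 1/(-377 + 35964) = 1/35587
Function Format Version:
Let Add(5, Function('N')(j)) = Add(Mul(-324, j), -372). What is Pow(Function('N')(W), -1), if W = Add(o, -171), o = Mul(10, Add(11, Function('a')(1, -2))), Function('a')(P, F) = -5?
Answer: Rational(1, 35587) ≈ 2.8100e-5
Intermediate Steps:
o = 60 (o = Mul(10, Add(11, -5)) = Mul(10, 6) = 60)
W = -111 (W = Add(60, -171) = -111)
Function('N')(j) = Add(-377, Mul(-324, j)) (Function('N')(j) = Add(-5, Add(Mul(-324, j), -372)) = Add(-5, Add(-372, Mul(-324, j))) = Add(-377, Mul(-324, j)))
Pow(Function('N')(W), -1) = Pow(Add(-377, Mul(-324, -111)), -1) = Pow(Add(-377, 35964), -1) = Pow(35587, -1) = Rational(1, 35587)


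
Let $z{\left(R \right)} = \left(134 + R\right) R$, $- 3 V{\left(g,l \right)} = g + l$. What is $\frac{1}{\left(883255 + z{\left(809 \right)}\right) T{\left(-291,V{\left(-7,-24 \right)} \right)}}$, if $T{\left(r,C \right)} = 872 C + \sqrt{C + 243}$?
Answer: $\frac{3379}{50119999325902} - \frac{\sqrt{570}}{200479997303608} \approx 6.7299 \cdot 10^{-11}$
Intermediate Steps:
$V{\left(g,l \right)} = - \frac{g}{3} - \frac{l}{3}$ ($V{\left(g,l \right)} = - \frac{g + l}{3} = - \frac{g}{3} - \frac{l}{3}$)
$z{\left(R \right)} = R \left(134 + R\right)$
$T{\left(r,C \right)} = \sqrt{243 + C} + 872 C$ ($T{\left(r,C \right)} = 872 C + \sqrt{243 + C} = \sqrt{243 + C} + 872 C$)
$\frac{1}{\left(883255 + z{\left(809 \right)}\right) T{\left(-291,V{\left(-7,-24 \right)} \right)}} = \frac{1}{\left(883255 + 809 \left(134 + 809\right)\right) \left(\sqrt{243 - - \frac{31}{3}} + 872 \left(\left(- \frac{1}{3}\right) \left(-7\right) - -8\right)\right)} = \frac{1}{\left(883255 + 809 \cdot 943\right) \left(\sqrt{243 + \left(\frac{7}{3} + 8\right)} + 872 \left(\frac{7}{3} + 8\right)\right)} = \frac{1}{\left(883255 + 762887\right) \left(\sqrt{243 + \frac{31}{3}} + 872 \cdot \frac{31}{3}\right)} = \frac{1}{1646142 \left(\sqrt{\frac{760}{3}} + \frac{27032}{3}\right)} = \frac{1}{1646142 \left(\frac{2 \sqrt{570}}{3} + \frac{27032}{3}\right)} = \frac{1}{1646142 \left(\frac{27032}{3} + \frac{2 \sqrt{570}}{3}\right)}$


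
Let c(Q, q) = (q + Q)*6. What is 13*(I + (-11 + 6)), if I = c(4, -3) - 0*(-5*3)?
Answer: 13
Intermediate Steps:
c(Q, q) = 6*Q + 6*q (c(Q, q) = (Q + q)*6 = 6*Q + 6*q)
I = 6 (I = (6*4 + 6*(-3)) - 0*(-5*3) = (24 - 18) - 0*(-15) = 6 - 0 = 6 - 1*0 = 6 + 0 = 6)
13*(I + (-11 + 6)) = 13*(6 + (-11 + 6)) = 13*(6 - 5) = 13*1 = 13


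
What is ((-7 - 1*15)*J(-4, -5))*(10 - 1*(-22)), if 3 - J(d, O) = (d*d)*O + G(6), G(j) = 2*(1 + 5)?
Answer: -49984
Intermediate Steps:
G(j) = 12 (G(j) = 2*6 = 12)
J(d, O) = -9 - O*d² (J(d, O) = 3 - ((d*d)*O + 12) = 3 - (d²*O + 12) = 3 - (O*d² + 12) = 3 - (12 + O*d²) = 3 + (-12 - O*d²) = -9 - O*d²)
((-7 - 1*15)*J(-4, -5))*(10 - 1*(-22)) = ((-7 - 1*15)*(-9 - 1*(-5)*(-4)²))*(10 - 1*(-22)) = ((-7 - 15)*(-9 - 1*(-5)*16))*(10 + 22) = -22*(-9 + 80)*32 = -22*71*32 = -1562*32 = -49984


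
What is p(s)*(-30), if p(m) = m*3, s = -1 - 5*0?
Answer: 90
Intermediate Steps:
s = -1 (s = -1 + 0 = -1)
p(m) = 3*m
p(s)*(-30) = (3*(-1))*(-30) = -3*(-30) = 90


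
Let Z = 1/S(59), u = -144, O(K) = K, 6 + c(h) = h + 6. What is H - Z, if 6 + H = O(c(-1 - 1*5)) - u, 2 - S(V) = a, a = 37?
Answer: 4621/35 ≈ 132.03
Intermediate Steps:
c(h) = h (c(h) = -6 + (h + 6) = -6 + (6 + h) = h)
S(V) = -35 (S(V) = 2 - 1*37 = 2 - 37 = -35)
Z = -1/35 (Z = 1/(-35) = -1/35 ≈ -0.028571)
H = 132 (H = -6 + ((-1 - 1*5) - 1*(-144)) = -6 + ((-1 - 5) + 144) = -6 + (-6 + 144) = -6 + 138 = 132)
H - Z = 132 - 1*(-1/35) = 132 + 1/35 = 4621/35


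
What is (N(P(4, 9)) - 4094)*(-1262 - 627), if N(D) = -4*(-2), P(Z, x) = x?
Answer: 7718454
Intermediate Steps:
N(D) = 8
(N(P(4, 9)) - 4094)*(-1262 - 627) = (8 - 4094)*(-1262 - 627) = -4086*(-1889) = 7718454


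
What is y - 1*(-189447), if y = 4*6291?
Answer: 214611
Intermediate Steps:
y = 25164
y - 1*(-189447) = 25164 - 1*(-189447) = 25164 + 189447 = 214611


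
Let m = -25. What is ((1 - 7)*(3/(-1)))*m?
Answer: -450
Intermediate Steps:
((1 - 7)*(3/(-1)))*m = ((1 - 7)*(3/(-1)))*(-25) = -18*(-1)*(-25) = -6*(-3)*(-25) = 18*(-25) = -450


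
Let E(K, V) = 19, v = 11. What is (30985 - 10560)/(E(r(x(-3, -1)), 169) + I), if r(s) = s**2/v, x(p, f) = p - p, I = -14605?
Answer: -20425/14586 ≈ -1.4003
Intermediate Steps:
x(p, f) = 0
r(s) = s**2/11
(30985 - 10560)/(E(r(x(-3, -1)), 169) + I) = (30985 - 10560)/(19 - 14605) = 20425/(-14586) = 20425*(-1/14586) = -20425/14586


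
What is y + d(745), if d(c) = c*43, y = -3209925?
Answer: -3177890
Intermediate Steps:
d(c) = 43*c
y + d(745) = -3209925 + 43*745 = -3209925 + 32035 = -3177890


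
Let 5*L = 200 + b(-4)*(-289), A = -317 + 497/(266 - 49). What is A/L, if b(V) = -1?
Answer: -16260/5053 ≈ -3.2179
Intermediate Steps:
A = -9756/31 (A = -317 + 497/217 = -317 + (1/217)*497 = -317 + 71/31 = -9756/31 ≈ -314.71)
L = 489/5 (L = (200 - 1*(-289))/5 = (200 + 289)/5 = (1/5)*489 = 489/5 ≈ 97.800)
A/L = -9756/(31*489/5) = -9756/31*5/489 = -16260/5053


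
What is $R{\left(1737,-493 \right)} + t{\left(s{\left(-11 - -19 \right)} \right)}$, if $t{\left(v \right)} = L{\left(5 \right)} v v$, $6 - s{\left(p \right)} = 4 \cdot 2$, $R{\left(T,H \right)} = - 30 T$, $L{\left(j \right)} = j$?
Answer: $-52090$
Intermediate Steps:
$s{\left(p \right)} = -2$ ($s{\left(p \right)} = 6 - 4 \cdot 2 = 6 - 8 = -2$)
$t{\left(v \right)} = 5 v^{2}$ ($t{\left(v \right)} = 5 v v = 5 v^{2}$)
$R{\left(1737,-493 \right)} + t{\left(s{\left(-11 - -19 \right)} \right)} = \left(-30\right) 1737 + 5 \left(-2\right)^{2} = -52110 + 5 \cdot 4 = -52110 + 20 = -52090$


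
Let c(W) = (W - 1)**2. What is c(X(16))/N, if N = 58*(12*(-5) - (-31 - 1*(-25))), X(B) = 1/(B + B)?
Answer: -961/3207168 ≈ -0.00029964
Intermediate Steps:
X(B) = 1/(2*B)
c(W) = (-1 + W)**2
N = -3132 (N = 58*(-60 - (-31 + 25)) = 58*(-60 - 1*(-6)) = 58*(-60 + 6) = 58*(-54) = -3132)
c(X(16))/N = (-1 + (1/2)/16)**2/(-3132) = (-1 + (1/2)*(1/16))**2*(-1/3132) = (-1 + 1/32)**2*(-1/3132) = (-31/32)**2*(-1/3132) = (961/1024)*(-1/3132) = -961/3207168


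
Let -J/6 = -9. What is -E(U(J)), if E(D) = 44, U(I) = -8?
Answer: -44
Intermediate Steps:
J = 54 (J = -6*(-9) = 54)
-E(U(J)) = -1*44 = -44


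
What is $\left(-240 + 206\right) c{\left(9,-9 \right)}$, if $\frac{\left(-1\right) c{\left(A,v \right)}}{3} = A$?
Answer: $918$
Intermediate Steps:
$c{\left(A,v \right)} = - 3 A$
$\left(-240 + 206\right) c{\left(9,-9 \right)} = \left(-240 + 206\right) \left(\left(-3\right) 9\right) = \left(-34\right) \left(-27\right) = 918$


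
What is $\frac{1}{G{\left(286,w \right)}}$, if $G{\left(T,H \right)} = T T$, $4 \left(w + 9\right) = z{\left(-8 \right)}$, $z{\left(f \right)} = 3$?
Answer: $\frac{1}{81796} \approx 1.2226 \cdot 10^{-5}$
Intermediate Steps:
$w = - \frac{33}{4}$ ($w = -9 + \frac{1}{4} \cdot 3 = -9 + \frac{3}{4} = - \frac{33}{4} \approx -8.25$)
$G{\left(T,H \right)} = T^{2}$
$\frac{1}{G{\left(286,w \right)}} = \frac{1}{286^{2}} = \frac{1}{81796}$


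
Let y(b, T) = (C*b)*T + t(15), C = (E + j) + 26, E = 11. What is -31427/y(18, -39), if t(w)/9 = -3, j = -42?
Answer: -31427/3483 ≈ -9.0230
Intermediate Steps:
t(w) = -27 (t(w) = 9*(-3) = -27)
C = -5 (C = (11 - 42) + 26 = -31 + 26 = -5)
y(b, T) = -27 - 5*T*b (y(b, T) = (-5*b)*T - 27 = -5*T*b - 27 = -27 - 5*T*b)
-31427/y(18, -39) = -31427/(-27 - 5*(-39)*18) = -31427/(-27 + 3510) = -31427/3483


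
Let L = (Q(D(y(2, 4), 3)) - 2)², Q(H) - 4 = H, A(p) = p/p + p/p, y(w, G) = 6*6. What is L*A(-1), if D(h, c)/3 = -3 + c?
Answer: 8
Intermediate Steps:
y(w, G) = 36
A(p) = 2 (A(p) = 1 + 1 = 2)
D(h, c) = -9 + 3*c (D(h, c) = 3*(-3 + c) = -9 + 3*c)
Q(H) = 4 + H
L = 4 (L = ((4 + (-9 + 3*3)) - 2)² = ((4 + (-9 + 9)) - 2)² = ((4 + 0) - 2)² = (4 - 2)² = 2² = 4)
L*A(-1) = 4*2 = 8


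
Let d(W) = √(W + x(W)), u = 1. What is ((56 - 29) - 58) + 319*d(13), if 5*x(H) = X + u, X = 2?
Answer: -31 + 638*√85/5 ≈ 1145.4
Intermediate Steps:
x(H) = ⅗ (x(H) = (2 + 1)/5 = (⅕)*3 = ⅗)
d(W) = √(⅗ + W) (d(W) = √(W + ⅗) = √(⅗ + W))
((56 - 29) - 58) + 319*d(13) = ((56 - 29) - 58) + 319*(√(15 + 25*13)/5) = (27 - 58) + 319*(√(15 + 325)/5) = -31 + 319*(√340/5) = -31 + 319*((2*√85)/5) = -31 + 319*(2*√85/5) = -31 + 638*√85/5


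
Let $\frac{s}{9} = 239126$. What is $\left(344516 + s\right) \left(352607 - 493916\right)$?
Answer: $-352799114850$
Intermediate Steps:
$s = 2152134$ ($s = 9 \cdot 239126 = 2152134$)
$\left(344516 + s\right) \left(352607 - 493916\right) = \left(344516 + 2152134\right) \left(352607 - 493916\right) = 2496650 \left(-141309\right) = -352799114850$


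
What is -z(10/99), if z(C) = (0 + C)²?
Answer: -100/9801 ≈ -0.010203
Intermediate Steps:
z(C) = C²
-z(10/99) = -(10/99)² = -1*100/9801 = -100/9801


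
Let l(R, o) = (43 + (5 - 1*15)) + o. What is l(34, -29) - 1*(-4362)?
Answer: 4366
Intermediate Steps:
l(R, o) = 33 + o (l(R, o) = (43 + (5 - 15)) + o = (43 - 10) + o = 33 + o)
l(34, -29) - 1*(-4362) = (33 - 29) - 1*(-4362) = 4 + 4362 = 4366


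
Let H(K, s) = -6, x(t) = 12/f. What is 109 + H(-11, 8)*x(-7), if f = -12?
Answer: 115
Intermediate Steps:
x(t) = -1 (x(t) = 12/(-12) = 12*(-1/12) = -1)
109 + H(-11, 8)*x(-7) = 109 - 6*(-1) = 109 + 6 = 115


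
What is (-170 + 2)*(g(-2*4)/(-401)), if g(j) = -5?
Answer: -840/401 ≈ -2.0948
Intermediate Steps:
(-170 + 2)*(g(-2*4)/(-401)) = (-170 + 2)*(-5/(-401)) = -(-840)*(-1)/401 = -168*5/401 = -840/401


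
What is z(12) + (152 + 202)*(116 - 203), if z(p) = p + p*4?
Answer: -30738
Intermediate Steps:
z(p) = 5*p (z(p) = p + 4*p = 5*p)
z(12) + (152 + 202)*(116 - 203) = 5*12 + (152 + 202)*(116 - 203) = 60 + 354*(-87) = 60 - 30798 = -30738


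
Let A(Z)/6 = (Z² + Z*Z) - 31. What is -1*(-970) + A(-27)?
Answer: 9532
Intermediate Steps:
A(Z) = -186 + 12*Z² (A(Z) = 6*((Z² + Z*Z) - 31) = 6*((Z² + Z²) - 31) = 6*(2*Z² - 31) = 6*(-31 + 2*Z²) = -186 + 12*Z²)
-1*(-970) + A(-27) = -1*(-970) + (-186 + 12*(-27)²) = 970 + (-186 + 12*729) = 970 + (-186 + 8748) = 970 + 8562 = 9532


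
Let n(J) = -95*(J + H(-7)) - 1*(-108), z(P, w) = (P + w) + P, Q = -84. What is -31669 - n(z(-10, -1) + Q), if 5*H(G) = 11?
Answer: -41543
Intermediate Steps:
H(G) = 11/5 (H(G) = (⅕)*11 = 11/5)
z(P, w) = w + 2*P
n(J) = -101 - 95*J (n(J) = -95*(J + 11/5) - 1*(-108) = -95*(11/5 + J) + 108 = (-209 - 95*J) + 108 = -101 - 95*J)
-31669 - n(z(-10, -1) + Q) = -31669 - (-101 - 95*((-1 + 2*(-10)) - 84)) = -31669 - (-101 - 95*((-1 - 20) - 84)) = -31669 - (-101 - 95*(-21 - 84)) = -31669 - (-101 - 95*(-105)) = -31669 - (-101 + 9975) = -31669 - 1*9874 = -31669 - 9874 = -41543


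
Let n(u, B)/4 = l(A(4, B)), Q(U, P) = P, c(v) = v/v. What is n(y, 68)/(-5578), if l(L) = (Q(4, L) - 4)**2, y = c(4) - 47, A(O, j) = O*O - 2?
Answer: -200/2789 ≈ -0.071710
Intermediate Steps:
c(v) = 1
A(O, j) = -2 + O**2 (A(O, j) = O**2 - 2 = -2 + O**2)
y = -46 (y = 1 - 47 = -46)
l(L) = (-4 + L)**2 (l(L) = (L - 4)**2 = (-4 + L)**2)
n(u, B) = 400 (n(u, B) = 4*(-4 + (-2 + 4**2))**2 = 4*(-4 + (-2 + 16))**2 = 4*(-4 + 14)**2 = 4*10**2 = 4*100 = 400)
n(y, 68)/(-5578) = 400/(-5578) = 400*(-1/5578) = -200/2789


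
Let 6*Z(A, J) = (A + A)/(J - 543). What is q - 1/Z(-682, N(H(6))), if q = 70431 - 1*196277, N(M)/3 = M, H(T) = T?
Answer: -85828547/682 ≈ -1.2585e+5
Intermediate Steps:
N(M) = 3*M
Z(A, J) = A/(3*(-543 + J)) (Z(A, J) = ((A + A)/(J - 543))/6 = ((2*A)/(-543 + J))/6 = (2*A/(-543 + J))/6 = A/(3*(-543 + J)))
q = -125846 (q = 70431 - 196277 = -125846)
q - 1/Z(-682, N(H(6))) = -125846 - 1/((⅓)*(-682)/(-543 + 3*6)) = -125846 - 1/((⅓)*(-682)/(-543 + 18)) = -125846 - 1/((⅓)*(-682)/(-525)) = -125846 - 1/((⅓)*(-682)*(-1/525)) = -125846 - 1/682/1575 = -125846 - 1*1575/682 = -125846 - 1575/682 = -85828547/682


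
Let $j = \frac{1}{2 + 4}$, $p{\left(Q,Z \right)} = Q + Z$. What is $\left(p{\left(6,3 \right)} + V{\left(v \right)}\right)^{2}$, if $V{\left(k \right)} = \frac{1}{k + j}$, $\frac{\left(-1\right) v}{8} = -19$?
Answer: $\frac{67617729}{833569} \approx 81.118$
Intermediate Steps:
$v = 152$ ($v = \left(-8\right) \left(-19\right) = 152$)
$j = \frac{1}{6} \approx 0.16667$
$V{\left(k \right)} = \frac{1}{\frac{1}{6} + k}$ ($V{\left(k \right)} = \frac{1}{k + \frac{1}{6}} = \frac{1}{\frac{1}{6} + k}$)
$\left(p{\left(6,3 \right)} + V{\left(v \right)}\right)^{2} = \left(\left(6 + 3\right) + \frac{6}{1 + 6 \cdot 152}\right)^{2} = \left(9 + \frac{6}{1 + 912}\right)^{2} = \left(9 + \frac{6}{913}\right)^{2} = \left(\frac{8223}{913}\right)^{2} = \frac{67617729}{833569}$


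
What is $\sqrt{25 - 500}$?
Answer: $5 i \sqrt{19} \approx 21.794 i$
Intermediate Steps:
$\sqrt{25 - 500} = \sqrt{-475} = 5 i \sqrt{19}$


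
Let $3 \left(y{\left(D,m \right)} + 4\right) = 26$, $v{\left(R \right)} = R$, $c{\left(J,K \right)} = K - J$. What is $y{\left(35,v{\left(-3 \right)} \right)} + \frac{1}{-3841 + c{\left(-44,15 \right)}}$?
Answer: $\frac{52945}{11346} \approx 4.6664$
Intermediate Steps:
$y{\left(D,m \right)} = \frac{14}{3}$ ($y{\left(D,m \right)} = -4 + \frac{1}{3} \cdot 26 = -4 + \frac{26}{3} = \frac{14}{3}$)
$y{\left(35,v{\left(-3 \right)} \right)} + \frac{1}{-3841 + c{\left(-44,15 \right)}} = \frac{14}{3} + \frac{1}{-3841 + \left(15 - -44\right)} = \frac{14}{3} + \frac{1}{-3841 + \left(15 + 44\right)} = \frac{14}{3} + \frac{1}{-3841 + 59} = \frac{14}{3} + \frac{1}{-3782} = \frac{14}{3} - \frac{1}{3782} = \frac{52945}{11346}$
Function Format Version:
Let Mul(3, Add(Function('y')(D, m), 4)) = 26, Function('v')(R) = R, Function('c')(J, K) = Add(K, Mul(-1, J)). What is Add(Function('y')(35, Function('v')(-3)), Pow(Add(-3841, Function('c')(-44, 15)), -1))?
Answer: Rational(52945, 11346) ≈ 4.6664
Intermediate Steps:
Function('y')(D, m) = Rational(14, 3) (Function('y')(D, m) = Add(-4, Mul(Rational(1, 3), 26)) = Add(-4, Rational(26, 3)) = Rational(14, 3))
Add(Function('y')(35, Function('v')(-3)), Pow(Add(-3841, Function('c')(-44, 15)), -1)) = Add(Rational(14, 3), Pow(Add(-3841, Add(15, Mul(-1, -44))), -1)) = Add(Rational(14, 3), Pow(Add(-3841, Add(15, 44)), -1)) = Add(Rational(14, 3), Pow(Add(-3841, 59), -1)) = Add(Rational(14, 3), Pow(-3782, -1)) = Add(Rational(14, 3), Rational(-1, 3782)) = Rational(52945, 11346)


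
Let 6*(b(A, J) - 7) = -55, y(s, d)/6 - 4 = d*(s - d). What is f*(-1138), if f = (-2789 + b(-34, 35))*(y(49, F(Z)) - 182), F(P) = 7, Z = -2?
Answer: 15303643058/3 ≈ 5.1012e+9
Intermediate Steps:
y(s, d) = 24 + 6*d*(s - d) (y(s, d) = 24 + 6*(d*(s - d)) = 24 + 6*d*(s - d))
b(A, J) = -13/6 (b(A, J) = 7 + (⅙)*(-55) = 7 - 55/6 = -13/6)
f = -13447841/3 (f = (-2789 - 13/6)*((24 - 6*7² + 6*7*49) - 182) = -16747*((24 - 6*49 + 2058) - 182)/6 = -16747*((24 - 294 + 2058) - 182)/6 = -16747*(1788 - 182)/6 = -16747/6*1606 = -13447841/3 ≈ -4.4826e+6)
f*(-1138) = -13447841/3*(-1138) = 15303643058/3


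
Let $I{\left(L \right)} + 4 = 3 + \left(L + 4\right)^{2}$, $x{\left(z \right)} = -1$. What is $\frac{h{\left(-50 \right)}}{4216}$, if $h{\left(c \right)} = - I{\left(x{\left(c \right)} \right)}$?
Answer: $- \frac{1}{527} \approx -0.0018975$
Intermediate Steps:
$I{\left(L \right)} = -1 + \left(4 + L\right)^{2}$ ($I{\left(L \right)} = -4 + \left(3 + \left(L + 4\right)^{2}\right) = -4 + \left(3 + \left(4 + L\right)^{2}\right) = -1 + \left(4 + L\right)^{2}$)
$h{\left(c \right)} = -8$ ($h{\left(c \right)} = - (-1 + \left(4 - 1\right)^{2}) = - (-1 + 3^{2}) = - (-1 + 9) = \left(-1\right) 8 = -8$)
$\frac{h{\left(-50 \right)}}{4216} = - \frac{8}{4216} = \left(-8\right) \frac{1}{4216} = - \frac{1}{527}$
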